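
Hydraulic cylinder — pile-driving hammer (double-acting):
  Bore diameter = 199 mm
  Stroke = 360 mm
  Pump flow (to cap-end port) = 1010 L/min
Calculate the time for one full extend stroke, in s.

t ≈ 0.665 s

Cap-side area A_cap = π/4 × (199 mm)² = 31100 mm^2
Swept volume V = A × L; t = V / Q = A·L / Q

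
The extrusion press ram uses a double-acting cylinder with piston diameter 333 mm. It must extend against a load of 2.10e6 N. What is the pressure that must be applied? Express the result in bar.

Cap-side area A_cap = π/4 × (333 mm)² = 87090 mm^2
P = F / A = 2.10e6 N / A

P ≈ 241 bar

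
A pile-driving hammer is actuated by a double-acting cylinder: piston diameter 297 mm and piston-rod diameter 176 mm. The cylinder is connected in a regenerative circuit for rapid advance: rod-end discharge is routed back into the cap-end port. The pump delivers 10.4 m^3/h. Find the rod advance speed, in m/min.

In regeneration the rod-end outflow joins the pump flow into the cap end, so the net volume the pump must supply per unit advance equals the rod cross-section area.
Rod cross-section A_rod = π/4 × (176 mm)² = 24330 mm^2
v = Q_pump / A_rod

v ≈ 7.12 m/min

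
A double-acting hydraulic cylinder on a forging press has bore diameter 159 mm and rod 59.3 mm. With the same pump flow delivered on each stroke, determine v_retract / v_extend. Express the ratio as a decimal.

v_ret/v_ext ≈ 1.16

Cap-side area A_cap = π/4 × (159 mm)² = 19860 mm^2
Rod-side annular area A_ann = π/4 × (159² − 59.3²) = 17090 mm^2
For equal Q, v ∝ 1/A, so v_ret/v_ext = A_cap/A_ann.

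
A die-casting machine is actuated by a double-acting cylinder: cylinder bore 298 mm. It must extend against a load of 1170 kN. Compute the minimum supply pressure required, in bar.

P ≈ 168 bar

Cap-side area A_cap = π/4 × (298 mm)² = 69750 mm^2
P = F / A = 1170 kN / A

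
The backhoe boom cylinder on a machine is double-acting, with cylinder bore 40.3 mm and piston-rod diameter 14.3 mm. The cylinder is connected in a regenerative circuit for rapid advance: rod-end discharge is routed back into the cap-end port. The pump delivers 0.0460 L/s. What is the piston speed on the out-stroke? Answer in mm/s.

In regeneration the rod-end outflow joins the pump flow into the cap end, so the net volume the pump must supply per unit advance equals the rod cross-section area.
Rod cross-section A_rod = π/4 × (14.3 mm)² = 160.6 mm^2
v = Q_pump / A_rod

v ≈ 286 mm/s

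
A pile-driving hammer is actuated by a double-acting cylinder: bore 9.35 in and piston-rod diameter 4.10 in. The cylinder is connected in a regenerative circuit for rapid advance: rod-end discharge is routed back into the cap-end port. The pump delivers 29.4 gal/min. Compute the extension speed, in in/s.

In regeneration the rod-end outflow joins the pump flow into the cap end, so the net volume the pump must supply per unit advance equals the rod cross-section area.
Rod cross-section A_rod = π/4 × (4.10 in)² = 13.20 in^2
v = Q_pump / A_rod

v ≈ 8.57 in/s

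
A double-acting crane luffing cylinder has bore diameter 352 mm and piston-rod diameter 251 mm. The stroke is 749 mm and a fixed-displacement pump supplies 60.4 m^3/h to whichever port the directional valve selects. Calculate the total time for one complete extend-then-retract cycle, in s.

Cap-side area A_cap = π/4 × (352 mm)² = 97310 mm^2
Rod-side annular area A_ann = π/4 × (352² − 251²) = 47830 mm^2
t_ext = A_cap·L/Q = 4.344 s
t_ret = A_ann·L/Q = 2.135 s
t_cycle = t_ext + t_ret

t ≈ 6.48 s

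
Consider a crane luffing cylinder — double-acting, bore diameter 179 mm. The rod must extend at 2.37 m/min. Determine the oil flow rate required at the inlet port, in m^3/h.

Cap-side area A_cap = π/4 × (179 mm)² = 25160 mm^2
Q = A × v

Q ≈ 3.58 m^3/h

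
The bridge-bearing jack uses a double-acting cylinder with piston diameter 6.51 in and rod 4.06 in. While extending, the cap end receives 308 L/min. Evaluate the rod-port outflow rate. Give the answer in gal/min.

Q_out ≈ 49.7 gal/min

Cap-side area A_cap = π/4 × (6.51 in)² = 33.29 in^2
Rod-side annular area A_ann = π/4 × (6.51² − 4.06²) = 20.34 in^2
Piston speed v = Q_in/A_cap; rod-end outflow Q_out = v × A_ann = Q_in × A_ann/A_cap.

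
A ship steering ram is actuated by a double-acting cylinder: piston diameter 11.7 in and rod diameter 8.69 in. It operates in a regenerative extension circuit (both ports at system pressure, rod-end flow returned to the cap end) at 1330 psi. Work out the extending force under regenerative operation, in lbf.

F ≈ 78900 lbf

With equal pressure on both faces, forces on the annular region cancel; the net push is pressure × rod cross-section.
Rod cross-section A_rod = π/4 × (8.69 in)² = 59.31 in^2
F = P × A_rod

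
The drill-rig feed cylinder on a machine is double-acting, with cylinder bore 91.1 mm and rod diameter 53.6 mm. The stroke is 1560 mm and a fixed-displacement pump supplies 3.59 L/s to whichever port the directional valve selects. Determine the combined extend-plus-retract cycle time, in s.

t ≈ 4.68 s

Cap-side area A_cap = π/4 × (91.1 mm)² = 6518 mm^2
Rod-side annular area A_ann = π/4 × (91.1² − 53.6²) = 4262 mm^2
t_ext = A_cap·L/Q = 2.832 s
t_ret = A_ann·L/Q = 1.852 s
t_cycle = t_ext + t_ret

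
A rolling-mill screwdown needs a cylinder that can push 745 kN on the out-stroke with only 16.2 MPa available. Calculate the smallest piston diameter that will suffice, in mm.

D ≈ 242 mm

Extension force acts on the full piston face: F = P × (π/4)D².
D = √(4F / (πP)) = √(4 × 745 kN / (π × 16.2 MPa))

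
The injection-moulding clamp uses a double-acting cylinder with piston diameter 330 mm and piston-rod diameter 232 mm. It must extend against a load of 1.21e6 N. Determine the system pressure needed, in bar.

Cap-side area A_cap = π/4 × (330 mm)² = 85530 mm^2
P = F / A = 1.21e6 N / A

P ≈ 141 bar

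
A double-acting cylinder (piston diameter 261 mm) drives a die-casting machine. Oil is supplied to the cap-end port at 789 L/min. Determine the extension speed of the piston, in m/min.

v ≈ 14.7 m/min

Cap-side area A_cap = π/4 × (261 mm)² = 53500 mm^2
v = Q / A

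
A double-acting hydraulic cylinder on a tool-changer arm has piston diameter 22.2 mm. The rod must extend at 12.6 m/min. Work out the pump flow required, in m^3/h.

Q ≈ 0.293 m^3/h

Cap-side area A_cap = π/4 × (22.2 mm)² = 387.1 mm^2
Q = A × v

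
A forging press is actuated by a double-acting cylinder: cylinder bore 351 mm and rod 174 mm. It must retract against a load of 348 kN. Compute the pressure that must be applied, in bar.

P ≈ 47.7 bar

Rod-side annular area A_ann = π/4 × (351² − 174²) = 72980 mm^2
Retraction: pressure acts on the annular area.
P = F / A = 348 kN / A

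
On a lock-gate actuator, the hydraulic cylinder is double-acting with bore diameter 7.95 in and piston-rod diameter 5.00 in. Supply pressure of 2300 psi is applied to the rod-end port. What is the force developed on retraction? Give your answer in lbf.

F ≈ 69000 lbf

Rod-side annular area A_ann = π/4 × (7.95² − 5.00²) = 30.00 in^2
On retraction the pressure acts on the annular area (bore minus rod).
F = P × A_ann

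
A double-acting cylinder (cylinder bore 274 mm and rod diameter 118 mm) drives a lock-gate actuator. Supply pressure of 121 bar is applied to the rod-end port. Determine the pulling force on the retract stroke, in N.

F ≈ 5.81e5 N

Rod-side annular area A_ann = π/4 × (274² − 118²) = 48030 mm^2
On retraction the pressure acts on the annular area (bore minus rod).
F = P × A_ann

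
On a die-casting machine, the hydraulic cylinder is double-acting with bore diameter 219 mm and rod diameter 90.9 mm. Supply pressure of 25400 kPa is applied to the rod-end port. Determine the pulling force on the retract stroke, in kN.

F ≈ 792 kN

Rod-side annular area A_ann = π/4 × (219² − 90.9²) = 31180 mm^2
On retraction the pressure acts on the annular area (bore minus rod).
F = P × A_ann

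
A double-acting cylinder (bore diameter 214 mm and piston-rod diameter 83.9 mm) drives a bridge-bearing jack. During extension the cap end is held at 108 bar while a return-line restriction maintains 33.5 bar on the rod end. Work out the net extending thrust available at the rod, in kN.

Cap-side area A_cap = π/4 × (214 mm)² = 35970 mm^2
Rod-side annular area A_ann = π/4 × (214² − 83.9²) = 30440 mm^2
Net thrust = P_cap·A_cap − P_rod·A_ann = 388.5 kN − 102.0 kN

F ≈ 286 kN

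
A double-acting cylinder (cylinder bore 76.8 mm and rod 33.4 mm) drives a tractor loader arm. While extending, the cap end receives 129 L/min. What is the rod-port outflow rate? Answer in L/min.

Q_out ≈ 105 L/min

Cap-side area A_cap = π/4 × (76.8 mm)² = 4632 mm^2
Rod-side annular area A_ann = π/4 × (76.8² − 33.4²) = 3756 mm^2
Piston speed v = Q_in/A_cap; rod-end outflow Q_out = v × A_ann = Q_in × A_ann/A_cap.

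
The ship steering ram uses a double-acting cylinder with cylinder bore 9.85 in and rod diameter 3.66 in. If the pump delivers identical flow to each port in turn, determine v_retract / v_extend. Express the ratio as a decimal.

v_ret/v_ext ≈ 1.16

Cap-side area A_cap = π/4 × (9.85 in)² = 76.20 in^2
Rod-side annular area A_ann = π/4 × (9.85² − 3.66²) = 65.68 in^2
For equal Q, v ∝ 1/A, so v_ret/v_ext = A_cap/A_ann.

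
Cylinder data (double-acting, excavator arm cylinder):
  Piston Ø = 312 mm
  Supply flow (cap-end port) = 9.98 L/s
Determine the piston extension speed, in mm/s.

v ≈ 131 mm/s

Cap-side area A_cap = π/4 × (312 mm)² = 76450 mm^2
v = Q / A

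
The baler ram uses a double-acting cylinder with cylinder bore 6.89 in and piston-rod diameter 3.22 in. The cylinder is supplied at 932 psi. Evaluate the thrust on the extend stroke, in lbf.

F ≈ 34700 lbf

Cap-side area A_cap = π/4 × (6.89 in)² = 37.28 in^2
F = P × A_cap = 932 psi × A_cap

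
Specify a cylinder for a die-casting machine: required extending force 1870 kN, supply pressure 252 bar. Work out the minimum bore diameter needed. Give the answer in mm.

Extension force acts on the full piston face: F = P × (π/4)D².
D = √(4F / (πP)) = √(4 × 1870 kN / (π × 252 bar))

D ≈ 307 mm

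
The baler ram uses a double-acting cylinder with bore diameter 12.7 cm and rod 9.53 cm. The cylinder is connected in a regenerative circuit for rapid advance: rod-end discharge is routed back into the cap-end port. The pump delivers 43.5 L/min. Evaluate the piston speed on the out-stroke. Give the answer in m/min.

In regeneration the rod-end outflow joins the pump flow into the cap end, so the net volume the pump must supply per unit advance equals the rod cross-section area.
Rod cross-section A_rod = π/4 × (9.53 cm)² = 71.33 cm^2
v = Q_pump / A_rod

v ≈ 6.10 m/min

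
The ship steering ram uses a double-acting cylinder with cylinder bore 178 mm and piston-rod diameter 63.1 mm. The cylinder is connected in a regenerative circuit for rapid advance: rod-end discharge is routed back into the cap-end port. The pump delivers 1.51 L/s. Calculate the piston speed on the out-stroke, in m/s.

In regeneration the rod-end outflow joins the pump flow into the cap end, so the net volume the pump must supply per unit advance equals the rod cross-section area.
Rod cross-section A_rod = π/4 × (63.1 mm)² = 3127 mm^2
v = Q_pump / A_rod

v ≈ 0.483 m/s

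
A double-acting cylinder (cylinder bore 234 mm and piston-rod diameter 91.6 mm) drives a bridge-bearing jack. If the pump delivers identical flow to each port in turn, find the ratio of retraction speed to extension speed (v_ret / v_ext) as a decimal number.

v_ret/v_ext ≈ 1.18

Cap-side area A_cap = π/4 × (234 mm)² = 43010 mm^2
Rod-side annular area A_ann = π/4 × (234² − 91.6²) = 36420 mm^2
For equal Q, v ∝ 1/A, so v_ret/v_ext = A_cap/A_ann.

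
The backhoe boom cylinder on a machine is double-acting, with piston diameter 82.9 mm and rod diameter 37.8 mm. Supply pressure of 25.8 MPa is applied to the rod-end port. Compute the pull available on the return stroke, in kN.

Rod-side annular area A_ann = π/4 × (82.9² − 37.8²) = 4275 mm^2
On retraction the pressure acts on the annular area (bore minus rod).
F = P × A_ann

F ≈ 110 kN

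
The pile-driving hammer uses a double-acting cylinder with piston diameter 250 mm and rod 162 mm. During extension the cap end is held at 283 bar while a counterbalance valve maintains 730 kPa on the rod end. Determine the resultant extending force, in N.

Cap-side area A_cap = π/4 × (250 mm)² = 49090 mm^2
Rod-side annular area A_ann = π/4 × (250² − 162²) = 28480 mm^2
Net thrust = P_cap·A_cap − P_rod·A_ann = 1.389e6 N − 20790 N

F ≈ 1.37e6 N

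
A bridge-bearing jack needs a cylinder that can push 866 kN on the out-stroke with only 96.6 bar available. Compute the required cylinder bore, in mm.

Extension force acts on the full piston face: F = P × (π/4)D².
D = √(4F / (πP)) = √(4 × 866 kN / (π × 96.6 bar))

D ≈ 338 mm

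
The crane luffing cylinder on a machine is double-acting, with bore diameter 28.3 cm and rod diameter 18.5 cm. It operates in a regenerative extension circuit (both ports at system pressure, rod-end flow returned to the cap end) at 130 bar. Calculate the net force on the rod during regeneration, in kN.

With equal pressure on both faces, forces on the annular region cancel; the net push is pressure × rod cross-section.
Rod cross-section A_rod = π/4 × (18.5 cm)² = 268.8 cm^2
F = P × A_rod

F ≈ 349 kN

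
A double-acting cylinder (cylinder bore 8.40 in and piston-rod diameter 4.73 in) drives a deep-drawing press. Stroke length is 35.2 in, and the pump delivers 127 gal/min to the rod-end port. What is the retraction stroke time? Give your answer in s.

t ≈ 2.72 s

Rod-side annular area A_ann = π/4 × (8.40² − 4.73²) = 37.85 in^2
Swept volume V = A × L; t = V / Q = A·L / Q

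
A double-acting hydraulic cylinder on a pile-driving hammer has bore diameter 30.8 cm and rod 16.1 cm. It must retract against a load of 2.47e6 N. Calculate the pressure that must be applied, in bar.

Rod-side annular area A_ann = π/4 × (30.8² − 16.1²) = 541.5 cm^2
Retraction: pressure acts on the annular area.
P = F / A = 2.47e6 N / A

P ≈ 456 bar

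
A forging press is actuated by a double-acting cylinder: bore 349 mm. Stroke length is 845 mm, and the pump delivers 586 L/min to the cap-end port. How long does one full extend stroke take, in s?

t ≈ 8.28 s

Cap-side area A_cap = π/4 × (349 mm)² = 95660 mm^2
Swept volume V = A × L; t = V / Q = A·L / Q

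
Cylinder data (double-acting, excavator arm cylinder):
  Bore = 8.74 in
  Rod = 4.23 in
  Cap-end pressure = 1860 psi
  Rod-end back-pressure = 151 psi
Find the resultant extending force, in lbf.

F ≈ 1.05e5 lbf

Cap-side area A_cap = π/4 × (8.74 in)² = 59.99 in^2
Rod-side annular area A_ann = π/4 × (8.74² − 4.23²) = 45.94 in^2
Net thrust = P_cap·A_cap − P_rod·A_ann = 1.116e5 lbf − 6937 lbf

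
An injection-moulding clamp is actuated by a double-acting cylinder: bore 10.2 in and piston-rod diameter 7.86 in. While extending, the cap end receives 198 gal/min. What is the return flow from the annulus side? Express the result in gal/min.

Q_out ≈ 80.4 gal/min

Cap-side area A_cap = π/4 × (10.2 in)² = 81.71 in^2
Rod-side annular area A_ann = π/4 × (10.2² − 7.86²) = 33.19 in^2
Piston speed v = Q_in/A_cap; rod-end outflow Q_out = v × A_ann = Q_in × A_ann/A_cap.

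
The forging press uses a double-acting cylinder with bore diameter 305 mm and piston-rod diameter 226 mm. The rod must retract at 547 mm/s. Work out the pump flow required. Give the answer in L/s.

Rod-side annular area A_ann = π/4 × (305² − 226²) = 32950 mm^2
Q = A × v

Q ≈ 18.0 L/s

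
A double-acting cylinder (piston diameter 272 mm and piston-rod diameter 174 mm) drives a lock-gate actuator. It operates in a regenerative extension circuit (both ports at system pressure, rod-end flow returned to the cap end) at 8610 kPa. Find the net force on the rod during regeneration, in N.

With equal pressure on both faces, forces on the annular region cancel; the net push is pressure × rod cross-section.
Rod cross-section A_rod = π/4 × (174 mm)² = 23780 mm^2
F = P × A_rod

F ≈ 2.05e5 N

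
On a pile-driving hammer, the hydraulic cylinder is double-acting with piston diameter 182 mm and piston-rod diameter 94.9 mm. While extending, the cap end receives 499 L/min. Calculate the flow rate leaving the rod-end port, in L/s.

Cap-side area A_cap = π/4 × (182 mm)² = 26020 mm^2
Rod-side annular area A_ann = π/4 × (182² − 94.9²) = 18940 mm^2
Piston speed v = Q_in/A_cap; rod-end outflow Q_out = v × A_ann = Q_in × A_ann/A_cap.

Q_out ≈ 6.06 L/s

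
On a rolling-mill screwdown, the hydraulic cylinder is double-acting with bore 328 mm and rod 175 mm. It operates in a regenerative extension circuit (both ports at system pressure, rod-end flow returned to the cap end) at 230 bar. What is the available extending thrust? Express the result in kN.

F ≈ 553 kN

With equal pressure on both faces, forces on the annular region cancel; the net push is pressure × rod cross-section.
Rod cross-section A_rod = π/4 × (175 mm)² = 24050 mm^2
F = P × A_rod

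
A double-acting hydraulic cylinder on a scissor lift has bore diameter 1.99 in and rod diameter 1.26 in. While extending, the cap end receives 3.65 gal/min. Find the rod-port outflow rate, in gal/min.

Cap-side area A_cap = π/4 × (1.99 in)² = 3.110 in^2
Rod-side annular area A_ann = π/4 × (1.99² − 1.26²) = 1.863 in^2
Piston speed v = Q_in/A_cap; rod-end outflow Q_out = v × A_ann = Q_in × A_ann/A_cap.

Q_out ≈ 2.19 gal/min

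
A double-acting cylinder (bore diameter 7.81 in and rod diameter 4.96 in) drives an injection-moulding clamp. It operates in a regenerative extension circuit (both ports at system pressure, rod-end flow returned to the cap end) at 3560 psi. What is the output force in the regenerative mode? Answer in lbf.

With equal pressure on both faces, forces on the annular region cancel; the net push is pressure × rod cross-section.
Rod cross-section A_rod = π/4 × (4.96 in)² = 19.32 in^2
F = P × A_rod

F ≈ 68800 lbf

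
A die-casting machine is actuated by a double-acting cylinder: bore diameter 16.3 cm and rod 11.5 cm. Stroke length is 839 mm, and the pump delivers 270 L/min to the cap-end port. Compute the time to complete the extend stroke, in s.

Cap-side area A_cap = π/4 × (16.3 cm)² = 208.7 cm^2
Swept volume V = A × L; t = V / Q = A·L / Q

t ≈ 3.89 s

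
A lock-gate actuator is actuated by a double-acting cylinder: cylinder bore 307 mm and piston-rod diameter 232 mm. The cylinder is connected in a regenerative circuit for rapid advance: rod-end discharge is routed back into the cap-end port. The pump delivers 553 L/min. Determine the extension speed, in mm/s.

v ≈ 218 mm/s

In regeneration the rod-end outflow joins the pump flow into the cap end, so the net volume the pump must supply per unit advance equals the rod cross-section area.
Rod cross-section A_rod = π/4 × (232 mm)² = 42270 mm^2
v = Q_pump / A_rod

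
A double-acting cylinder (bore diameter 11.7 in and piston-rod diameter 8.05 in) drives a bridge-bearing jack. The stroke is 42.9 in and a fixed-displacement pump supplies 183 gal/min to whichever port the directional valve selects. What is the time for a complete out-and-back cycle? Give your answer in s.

t ≈ 9.99 s

Cap-side area A_cap = π/4 × (11.7 in)² = 107.5 in^2
Rod-side annular area A_ann = π/4 × (11.7² − 8.05²) = 56.62 in^2
t_ext = A_cap·L/Q = 6.546 s
t_ret = A_ann·L/Q = 3.447 s
t_cycle = t_ext + t_ret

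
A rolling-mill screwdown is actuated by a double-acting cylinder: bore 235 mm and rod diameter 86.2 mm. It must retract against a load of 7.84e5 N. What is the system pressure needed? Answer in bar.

Rod-side annular area A_ann = π/4 × (235² − 86.2²) = 37540 mm^2
Retraction: pressure acts on the annular area.
P = F / A = 7.84e5 N / A

P ≈ 209 bar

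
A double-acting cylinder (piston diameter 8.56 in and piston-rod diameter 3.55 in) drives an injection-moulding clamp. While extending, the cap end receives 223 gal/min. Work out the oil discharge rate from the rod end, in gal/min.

Q_out ≈ 185 gal/min

Cap-side area A_cap = π/4 × (8.56 in)² = 57.55 in^2
Rod-side annular area A_ann = π/4 × (8.56² − 3.55²) = 47.65 in^2
Piston speed v = Q_in/A_cap; rod-end outflow Q_out = v × A_ann = Q_in × A_ann/A_cap.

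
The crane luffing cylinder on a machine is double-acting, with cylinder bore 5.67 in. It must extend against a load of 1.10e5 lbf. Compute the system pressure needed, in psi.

P ≈ 4360 psi

Cap-side area A_cap = π/4 × (5.67 in)² = 25.25 in^2
P = F / A = 1.10e5 lbf / A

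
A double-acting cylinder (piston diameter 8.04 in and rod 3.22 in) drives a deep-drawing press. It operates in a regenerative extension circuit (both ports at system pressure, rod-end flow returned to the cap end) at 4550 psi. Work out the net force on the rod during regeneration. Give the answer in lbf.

With equal pressure on both faces, forces on the annular region cancel; the net push is pressure × rod cross-section.
Rod cross-section A_rod = π/4 × (3.22 in)² = 8.143 in^2
F = P × A_rod

F ≈ 37100 lbf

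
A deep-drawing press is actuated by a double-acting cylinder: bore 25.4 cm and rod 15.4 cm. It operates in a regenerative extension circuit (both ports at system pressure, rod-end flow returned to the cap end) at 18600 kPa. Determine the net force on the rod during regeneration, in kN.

With equal pressure on both faces, forces on the annular region cancel; the net push is pressure × rod cross-section.
Rod cross-section A_rod = π/4 × (15.4 cm)² = 186.3 cm^2
F = P × A_rod

F ≈ 346 kN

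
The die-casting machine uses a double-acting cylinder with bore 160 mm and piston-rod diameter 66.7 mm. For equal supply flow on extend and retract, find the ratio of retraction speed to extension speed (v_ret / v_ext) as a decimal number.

v_ret/v_ext ≈ 1.21

Cap-side area A_cap = π/4 × (160 mm)² = 20110 mm^2
Rod-side annular area A_ann = π/4 × (160² − 66.7²) = 16610 mm^2
For equal Q, v ∝ 1/A, so v_ret/v_ext = A_cap/A_ann.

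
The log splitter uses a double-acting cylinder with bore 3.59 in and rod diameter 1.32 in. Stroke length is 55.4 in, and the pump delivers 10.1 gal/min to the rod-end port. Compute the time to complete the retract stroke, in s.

t ≈ 12.5 s

Rod-side annular area A_ann = π/4 × (3.59² − 1.32²) = 8.754 in^2
Swept volume V = A × L; t = V / Q = A·L / Q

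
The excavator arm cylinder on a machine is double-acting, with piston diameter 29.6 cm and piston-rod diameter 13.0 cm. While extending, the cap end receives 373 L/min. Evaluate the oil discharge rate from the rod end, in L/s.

Cap-side area A_cap = π/4 × (29.6 cm)² = 688.1 cm^2
Rod-side annular area A_ann = π/4 × (29.6² − 13.0²) = 555.4 cm^2
Piston speed v = Q_in/A_cap; rod-end outflow Q_out = v × A_ann = Q_in × A_ann/A_cap.

Q_out ≈ 5.02 L/s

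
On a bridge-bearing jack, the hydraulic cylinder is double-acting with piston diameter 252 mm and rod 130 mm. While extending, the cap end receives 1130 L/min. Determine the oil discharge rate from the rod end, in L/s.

Cap-side area A_cap = π/4 × (252 mm)² = 49880 mm^2
Rod-side annular area A_ann = π/4 × (252² − 130²) = 36600 mm^2
Piston speed v = Q_in/A_cap; rod-end outflow Q_out = v × A_ann = Q_in × A_ann/A_cap.

Q_out ≈ 13.8 L/s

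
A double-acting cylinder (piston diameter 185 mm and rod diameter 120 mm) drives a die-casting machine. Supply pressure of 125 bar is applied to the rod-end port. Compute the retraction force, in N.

Rod-side annular area A_ann = π/4 × (185² − 120²) = 15570 mm^2
On retraction the pressure acts on the annular area (bore minus rod).
F = P × A_ann

F ≈ 1.95e5 N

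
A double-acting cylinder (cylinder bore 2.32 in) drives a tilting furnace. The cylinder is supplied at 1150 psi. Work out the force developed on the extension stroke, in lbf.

F ≈ 4860 lbf

Cap-side area A_cap = π/4 × (2.32 in)² = 4.227 in^2
F = P × A_cap = 1150 psi × A_cap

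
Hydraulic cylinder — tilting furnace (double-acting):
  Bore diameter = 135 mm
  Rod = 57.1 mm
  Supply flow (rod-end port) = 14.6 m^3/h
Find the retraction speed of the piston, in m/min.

v ≈ 20.7 m/min

Rod-side annular area A_ann = π/4 × (135² − 57.1²) = 11750 mm^2
Flow into the rod-end port fills the annular volume.
v = Q / A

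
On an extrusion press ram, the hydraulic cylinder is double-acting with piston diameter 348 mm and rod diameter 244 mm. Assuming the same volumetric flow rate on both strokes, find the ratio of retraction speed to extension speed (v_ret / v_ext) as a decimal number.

v_ret/v_ext ≈ 1.97

Cap-side area A_cap = π/4 × (348 mm)² = 95110 mm^2
Rod-side annular area A_ann = π/4 × (348² − 244²) = 48360 mm^2
For equal Q, v ∝ 1/A, so v_ret/v_ext = A_cap/A_ann.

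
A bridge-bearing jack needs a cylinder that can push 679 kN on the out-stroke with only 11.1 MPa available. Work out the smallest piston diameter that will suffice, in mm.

Extension force acts on the full piston face: F = P × (π/4)D².
D = √(4F / (πP)) = √(4 × 679 kN / (π × 11.1 MPa))

D ≈ 279 mm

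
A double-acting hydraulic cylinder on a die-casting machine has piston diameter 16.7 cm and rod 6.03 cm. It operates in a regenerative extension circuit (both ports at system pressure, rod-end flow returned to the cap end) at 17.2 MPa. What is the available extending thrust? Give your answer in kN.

F ≈ 49.1 kN

With equal pressure on both faces, forces on the annular region cancel; the net push is pressure × rod cross-section.
Rod cross-section A_rod = π/4 × (6.03 cm)² = 28.56 cm^2
F = P × A_rod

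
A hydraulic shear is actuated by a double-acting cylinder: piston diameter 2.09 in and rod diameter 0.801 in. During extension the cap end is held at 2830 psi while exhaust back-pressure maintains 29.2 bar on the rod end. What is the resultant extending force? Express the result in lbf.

F ≈ 8470 lbf

Cap-side area A_cap = π/4 × (2.09 in)² = 3.431 in^2
Rod-side annular area A_ann = π/4 × (2.09² − 0.801²) = 2.927 in^2
Net thrust = P_cap·A_cap − P_rod·A_ann = 9709 lbf − 1240 lbf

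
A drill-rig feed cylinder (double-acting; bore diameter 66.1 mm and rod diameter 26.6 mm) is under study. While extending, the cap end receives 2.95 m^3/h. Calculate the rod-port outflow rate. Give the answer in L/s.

Cap-side area A_cap = π/4 × (66.1 mm)² = 3432 mm^2
Rod-side annular area A_ann = π/4 × (66.1² − 26.6²) = 2876 mm^2
Piston speed v = Q_in/A_cap; rod-end outflow Q_out = v × A_ann = Q_in × A_ann/A_cap.

Q_out ≈ 0.687 L/s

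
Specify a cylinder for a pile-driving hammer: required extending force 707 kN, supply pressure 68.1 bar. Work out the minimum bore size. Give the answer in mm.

D ≈ 364 mm

Extension force acts on the full piston face: F = P × (π/4)D².
D = √(4F / (πP)) = √(4 × 707 kN / (π × 68.1 bar))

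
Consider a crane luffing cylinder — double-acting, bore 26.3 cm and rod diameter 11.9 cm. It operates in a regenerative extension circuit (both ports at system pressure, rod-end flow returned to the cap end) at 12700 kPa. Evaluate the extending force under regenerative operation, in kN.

With equal pressure on both faces, forces on the annular region cancel; the net push is pressure × rod cross-section.
Rod cross-section A_rod = π/4 × (11.9 cm)² = 111.2 cm^2
F = P × A_rod

F ≈ 141 kN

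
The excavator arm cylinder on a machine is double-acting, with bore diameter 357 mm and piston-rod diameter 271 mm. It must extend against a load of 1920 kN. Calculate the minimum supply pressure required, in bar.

Cap-side area A_cap = π/4 × (357 mm)² = 1.001e5 mm^2
P = F / A = 1920 kN / A

P ≈ 192 bar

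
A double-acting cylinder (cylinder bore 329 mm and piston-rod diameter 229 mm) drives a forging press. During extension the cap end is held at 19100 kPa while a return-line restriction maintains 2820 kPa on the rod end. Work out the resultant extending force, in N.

Cap-side area A_cap = π/4 × (329 mm)² = 85010 mm^2
Rod-side annular area A_ann = π/4 × (329² − 229²) = 43830 mm^2
Net thrust = P_cap·A_cap − P_rod·A_ann = 1.624e6 N − 1.236e5 N

F ≈ 1.50e6 N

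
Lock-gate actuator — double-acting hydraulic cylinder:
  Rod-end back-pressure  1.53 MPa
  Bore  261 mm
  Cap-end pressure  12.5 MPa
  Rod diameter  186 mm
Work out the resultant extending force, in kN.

F ≈ 628 kN

Cap-side area A_cap = π/4 × (261 mm)² = 53500 mm^2
Rod-side annular area A_ann = π/4 × (261² − 186²) = 26330 mm^2
Net thrust = P_cap·A_cap − P_rod·A_ann = 668.8 kN − 40.29 kN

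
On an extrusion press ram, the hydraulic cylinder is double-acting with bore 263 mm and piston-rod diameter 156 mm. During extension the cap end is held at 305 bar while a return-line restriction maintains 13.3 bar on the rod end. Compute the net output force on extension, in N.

Cap-side area A_cap = π/4 × (263 mm)² = 54330 mm^2
Rod-side annular area A_ann = π/4 × (263² − 156²) = 35210 mm^2
Net thrust = P_cap·A_cap − P_rod·A_ann = 1.657e6 N − 46830 N

F ≈ 1.61e6 N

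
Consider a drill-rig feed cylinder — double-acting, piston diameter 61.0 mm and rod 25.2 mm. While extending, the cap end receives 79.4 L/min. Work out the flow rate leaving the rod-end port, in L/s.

Q_out ≈ 1.10 L/s

Cap-side area A_cap = π/4 × (61.0 mm)² = 2922 mm^2
Rod-side annular area A_ann = π/4 × (61.0² − 25.2²) = 2424 mm^2
Piston speed v = Q_in/A_cap; rod-end outflow Q_out = v × A_ann = Q_in × A_ann/A_cap.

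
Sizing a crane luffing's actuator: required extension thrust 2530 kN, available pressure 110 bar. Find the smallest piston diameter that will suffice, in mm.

D ≈ 541 mm

Extension force acts on the full piston face: F = P × (π/4)D².
D = √(4F / (πP)) = √(4 × 2530 kN / (π × 110 bar))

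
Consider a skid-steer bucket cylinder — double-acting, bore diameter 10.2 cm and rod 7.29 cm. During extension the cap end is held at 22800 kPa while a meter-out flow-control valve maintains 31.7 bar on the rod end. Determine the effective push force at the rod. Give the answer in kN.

F ≈ 174 kN

Cap-side area A_cap = π/4 × (10.2 cm)² = 81.71 cm^2
Rod-side annular area A_ann = π/4 × (10.2² − 7.29²) = 39.97 cm^2
Net thrust = P_cap·A_cap − P_rod·A_ann = 186.3 kN − 12.67 kN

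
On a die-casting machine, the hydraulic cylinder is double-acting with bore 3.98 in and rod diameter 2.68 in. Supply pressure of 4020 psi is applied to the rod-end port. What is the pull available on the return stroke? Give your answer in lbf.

F ≈ 27300 lbf

Rod-side annular area A_ann = π/4 × (3.98² − 2.68²) = 6.800 in^2
On retraction the pressure acts on the annular area (bore minus rod).
F = P × A_ann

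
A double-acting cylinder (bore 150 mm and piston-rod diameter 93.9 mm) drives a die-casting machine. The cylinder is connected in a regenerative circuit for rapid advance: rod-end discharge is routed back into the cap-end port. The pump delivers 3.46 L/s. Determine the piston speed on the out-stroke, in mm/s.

v ≈ 500 mm/s

In regeneration the rod-end outflow joins the pump flow into the cap end, so the net volume the pump must supply per unit advance equals the rod cross-section area.
Rod cross-section A_rod = π/4 × (93.9 mm)² = 6925 mm^2
v = Q_pump / A_rod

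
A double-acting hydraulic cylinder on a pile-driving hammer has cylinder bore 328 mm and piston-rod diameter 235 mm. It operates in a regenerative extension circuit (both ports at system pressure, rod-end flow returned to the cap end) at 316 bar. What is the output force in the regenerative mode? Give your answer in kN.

F ≈ 1370 kN

With equal pressure on both faces, forces on the annular region cancel; the net push is pressure × rod cross-section.
Rod cross-section A_rod = π/4 × (235 mm)² = 43370 mm^2
F = P × A_rod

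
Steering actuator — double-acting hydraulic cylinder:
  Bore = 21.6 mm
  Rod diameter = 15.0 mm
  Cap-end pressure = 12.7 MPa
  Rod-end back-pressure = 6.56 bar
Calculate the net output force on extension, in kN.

Cap-side area A_cap = π/4 × (21.6 mm)² = 366.4 mm^2
Rod-side annular area A_ann = π/4 × (21.6² − 15.0²) = 189.7 mm^2
Net thrust = P_cap·A_cap − P_rod·A_ann = 4.654 kN − 0.1245 kN

F ≈ 4.53 kN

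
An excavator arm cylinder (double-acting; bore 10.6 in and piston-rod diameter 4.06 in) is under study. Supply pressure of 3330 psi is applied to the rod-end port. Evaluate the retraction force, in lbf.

Rod-side annular area A_ann = π/4 × (10.6² − 4.06²) = 75.30 in^2
On retraction the pressure acts on the annular area (bore minus rod).
F = P × A_ann

F ≈ 2.51e5 lbf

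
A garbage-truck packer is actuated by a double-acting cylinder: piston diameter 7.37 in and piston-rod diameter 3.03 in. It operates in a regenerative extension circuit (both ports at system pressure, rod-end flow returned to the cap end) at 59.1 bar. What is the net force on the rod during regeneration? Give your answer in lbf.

F ≈ 6180 lbf

With equal pressure on both faces, forces on the annular region cancel; the net push is pressure × rod cross-section.
Rod cross-section A_rod = π/4 × (3.03 in)² = 7.211 in^2
F = P × A_rod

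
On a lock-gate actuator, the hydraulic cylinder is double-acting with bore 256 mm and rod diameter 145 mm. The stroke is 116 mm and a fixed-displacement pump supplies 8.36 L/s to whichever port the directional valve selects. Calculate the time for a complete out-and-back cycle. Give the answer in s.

t ≈ 1.20 s

Cap-side area A_cap = π/4 × (256 mm)² = 51470 mm^2
Rod-side annular area A_ann = π/4 × (256² − 145²) = 34960 mm^2
t_ext = A_cap·L/Q = 0.7142 s
t_ret = A_ann·L/Q = 0.4851 s
t_cycle = t_ext + t_ret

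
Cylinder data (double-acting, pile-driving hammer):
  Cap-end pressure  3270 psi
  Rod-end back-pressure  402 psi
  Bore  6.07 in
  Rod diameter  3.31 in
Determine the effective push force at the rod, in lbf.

F ≈ 86500 lbf

Cap-side area A_cap = π/4 × (6.07 in)² = 28.94 in^2
Rod-side annular area A_ann = π/4 × (6.07² − 3.31²) = 20.33 in^2
Net thrust = P_cap·A_cap − P_rod·A_ann = 94630 lbf − 8174 lbf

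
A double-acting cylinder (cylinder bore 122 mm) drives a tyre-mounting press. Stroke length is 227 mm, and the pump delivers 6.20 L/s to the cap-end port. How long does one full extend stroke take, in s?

t ≈ 0.428 s

Cap-side area A_cap = π/4 × (122 mm)² = 11690 mm^2
Swept volume V = A × L; t = V / Q = A·L / Q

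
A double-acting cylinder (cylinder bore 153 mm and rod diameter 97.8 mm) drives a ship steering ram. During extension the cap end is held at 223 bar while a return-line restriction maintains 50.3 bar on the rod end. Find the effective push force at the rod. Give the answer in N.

Cap-side area A_cap = π/4 × (153 mm)² = 18390 mm^2
Rod-side annular area A_ann = π/4 × (153² − 97.8²) = 10870 mm^2
Net thrust = P_cap·A_cap − P_rod·A_ann = 4.100e5 N − 54690 N

F ≈ 3.55e5 N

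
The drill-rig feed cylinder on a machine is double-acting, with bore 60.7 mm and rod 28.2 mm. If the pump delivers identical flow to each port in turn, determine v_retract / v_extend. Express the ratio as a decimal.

v_ret/v_ext ≈ 1.28

Cap-side area A_cap = π/4 × (60.7 mm)² = 2894 mm^2
Rod-side annular area A_ann = π/4 × (60.7² − 28.2²) = 2269 mm^2
For equal Q, v ∝ 1/A, so v_ret/v_ext = A_cap/A_ann.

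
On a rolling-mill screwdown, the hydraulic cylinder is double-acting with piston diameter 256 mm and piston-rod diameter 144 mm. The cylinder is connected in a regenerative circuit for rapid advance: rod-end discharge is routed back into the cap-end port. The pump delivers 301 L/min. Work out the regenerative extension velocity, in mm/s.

In regeneration the rod-end outflow joins the pump flow into the cap end, so the net volume the pump must supply per unit advance equals the rod cross-section area.
Rod cross-section A_rod = π/4 × (144 mm)² = 16290 mm^2
v = Q_pump / A_rod

v ≈ 308 mm/s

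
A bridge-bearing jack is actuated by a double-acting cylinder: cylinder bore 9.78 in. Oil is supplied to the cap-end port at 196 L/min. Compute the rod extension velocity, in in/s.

Cap-side area A_cap = π/4 × (9.78 in)² = 75.12 in^2
v = Q / A

v ≈ 2.65 in/s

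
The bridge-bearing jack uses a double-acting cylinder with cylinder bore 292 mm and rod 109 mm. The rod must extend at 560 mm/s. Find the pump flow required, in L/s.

Cap-side area A_cap = π/4 × (292 mm)² = 66970 mm^2
Q = A × v

Q ≈ 37.5 L/s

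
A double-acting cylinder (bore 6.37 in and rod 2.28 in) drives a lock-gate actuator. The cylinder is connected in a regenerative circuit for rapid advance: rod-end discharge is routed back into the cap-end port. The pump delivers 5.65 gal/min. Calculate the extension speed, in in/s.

v ≈ 5.33 in/s

In regeneration the rod-end outflow joins the pump flow into the cap end, so the net volume the pump must supply per unit advance equals the rod cross-section area.
Rod cross-section A_rod = π/4 × (2.28 in)² = 4.083 in^2
v = Q_pump / A_rod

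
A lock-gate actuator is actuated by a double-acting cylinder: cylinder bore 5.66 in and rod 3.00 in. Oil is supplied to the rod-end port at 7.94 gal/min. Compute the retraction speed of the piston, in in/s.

v ≈ 1.69 in/s

Rod-side annular area A_ann = π/4 × (5.66² − 3.00²) = 18.09 in^2
Flow into the rod-end port fills the annular volume.
v = Q / A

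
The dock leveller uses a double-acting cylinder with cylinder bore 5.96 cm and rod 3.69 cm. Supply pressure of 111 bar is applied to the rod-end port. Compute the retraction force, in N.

F ≈ 19100 N

Rod-side annular area A_ann = π/4 × (5.96² − 3.69²) = 17.20 cm^2
On retraction the pressure acts on the annular area (bore minus rod).
F = P × A_ann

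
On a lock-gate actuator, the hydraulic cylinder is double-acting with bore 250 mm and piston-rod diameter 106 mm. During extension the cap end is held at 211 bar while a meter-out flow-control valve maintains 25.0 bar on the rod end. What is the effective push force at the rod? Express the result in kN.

Cap-side area A_cap = π/4 × (250 mm)² = 49090 mm^2
Rod-side annular area A_ann = π/4 × (250² − 106²) = 40260 mm^2
Net thrust = P_cap·A_cap − P_rod·A_ann = 1036 kN − 100.7 kN

F ≈ 935 kN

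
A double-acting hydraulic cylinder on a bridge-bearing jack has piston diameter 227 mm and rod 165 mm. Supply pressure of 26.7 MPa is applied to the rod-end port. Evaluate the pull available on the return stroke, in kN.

F ≈ 510 kN

Rod-side annular area A_ann = π/4 × (227² − 165²) = 19090 mm^2
On retraction the pressure acts on the annular area (bore minus rod).
F = P × A_ann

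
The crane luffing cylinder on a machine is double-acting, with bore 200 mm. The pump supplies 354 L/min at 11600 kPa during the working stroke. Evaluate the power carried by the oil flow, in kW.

Hydraulic power = P × Q

W ≈ 68.4 kW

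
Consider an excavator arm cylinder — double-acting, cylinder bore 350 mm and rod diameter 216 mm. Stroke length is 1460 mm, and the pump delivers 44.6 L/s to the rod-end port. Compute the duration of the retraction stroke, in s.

t ≈ 1.95 s

Rod-side annular area A_ann = π/4 × (350² − 216²) = 59570 mm^2
Swept volume V = A × L; t = V / Q = A·L / Q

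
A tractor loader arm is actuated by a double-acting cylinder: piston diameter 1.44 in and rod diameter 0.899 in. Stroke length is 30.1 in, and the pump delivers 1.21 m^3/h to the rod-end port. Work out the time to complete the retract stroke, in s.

Rod-side annular area A_ann = π/4 × (1.44² − 0.899²) = 0.9938 in^2
Swept volume V = A × L; t = V / Q = A·L / Q

t ≈ 1.46 s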